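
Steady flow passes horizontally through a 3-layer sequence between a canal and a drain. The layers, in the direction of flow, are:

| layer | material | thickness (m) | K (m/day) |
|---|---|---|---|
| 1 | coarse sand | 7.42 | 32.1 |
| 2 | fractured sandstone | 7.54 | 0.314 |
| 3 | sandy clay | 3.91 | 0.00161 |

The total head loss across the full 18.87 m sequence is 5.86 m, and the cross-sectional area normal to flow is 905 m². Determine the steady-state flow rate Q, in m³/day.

2.16

Flow is perpendicular to layering, so the layers act in series and the equivalent K is the thickness-weighted harmonic mean.
Total thickness L = 7.42 + 7.54 + 3.91 = 18.87 m.
Σ(b_i/K_i) = 7.42/32.1 + 7.54/0.314 + 3.91/0.00161 = 2453 d.
K_eq = L / Σ(b_i/K_i) = 18.87 / 2453 = 0.007693 m/day.
Q = K_eq · A · (Δh/L) = 0.007693 × 905 × (5.86/18.87) = 2.162 m³/day.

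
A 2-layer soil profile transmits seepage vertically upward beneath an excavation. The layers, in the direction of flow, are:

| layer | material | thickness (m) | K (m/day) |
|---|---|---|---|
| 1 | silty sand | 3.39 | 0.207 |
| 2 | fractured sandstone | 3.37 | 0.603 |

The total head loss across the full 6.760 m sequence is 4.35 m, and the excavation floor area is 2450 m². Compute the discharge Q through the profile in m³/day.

Flow is perpendicular to layering, so the layers act in series and the equivalent K is the thickness-weighted harmonic mean.
Total thickness L = 3.39 + 3.37 = 6.760 m.
Σ(b_i/K_i) = 3.39/0.207 + 3.37/0.603 = 21.97 d.
K_eq = L / Σ(b_i/K_i) = 6.760 / 21.97 = 0.3078 m/day.
Q = K_eq · A · (Δh/L) = 0.3078 × 2450 × (4.35/6.760) = 485.2 m³/day.

485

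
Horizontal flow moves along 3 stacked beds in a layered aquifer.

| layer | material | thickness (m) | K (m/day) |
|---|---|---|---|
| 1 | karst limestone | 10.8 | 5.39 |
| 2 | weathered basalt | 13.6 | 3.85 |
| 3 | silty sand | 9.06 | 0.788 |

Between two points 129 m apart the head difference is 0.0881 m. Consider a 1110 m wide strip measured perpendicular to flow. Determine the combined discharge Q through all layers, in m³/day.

89.2

Flow is parallel to layering, so each bed carries its own Darcy discharge and the transmissivities add.
Σ(K_i·b_i) = 5.39×10.8 + 3.85×13.6 + 0.788×9.06 = 117.7 m²/day.
Hydraulic gradient i = Δh / L = 0.0881 / 129 = 0.0006829.
Q = Σ(K_i·b_i) · W · i = 117.7 × 1110 × 0.0006829 = 89.23 m³/day.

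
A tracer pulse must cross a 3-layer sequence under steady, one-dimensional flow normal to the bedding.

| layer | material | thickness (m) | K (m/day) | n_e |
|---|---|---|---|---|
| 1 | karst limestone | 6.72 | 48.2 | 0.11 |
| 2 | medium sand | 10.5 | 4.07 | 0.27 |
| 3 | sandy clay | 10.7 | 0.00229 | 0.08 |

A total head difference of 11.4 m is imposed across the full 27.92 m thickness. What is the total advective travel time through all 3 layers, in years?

4.97

With flow normal to the layers, continuity requires the same specific discharge q through every layer.
Σ(b_i/K_i) = 6.72/48.2 + 10.5/4.07 + 10.7/0.00229 = 4675 d.
q = Δh / Σ(b_i/K_i) = 11.4 / 4675 = 0.002438 m/day.
In each layer the seepage velocity is v_i = q/n_i, so the layer transit time is t_i = b_i·n_i / q:
  layer 1 (karst limestone): t_1 = 6.72 × 0.11 / 0.002438 = 303.2 d
  layer 2 (medium sand): t_2 = 10.5 × 0.27 / 0.002438 = 1163 d
  layer 3 (sandy clay): t_3 = 10.7 × 0.08 / 0.002438 = 351.1 d
Total t = Σ t_i = 1817 days = 4.974 years.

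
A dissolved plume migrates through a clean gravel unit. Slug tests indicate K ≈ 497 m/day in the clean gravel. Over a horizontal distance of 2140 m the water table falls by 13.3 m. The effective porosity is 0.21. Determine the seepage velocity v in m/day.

14.7

Hydraulic gradient i = Δh / L = 13.3 / 2140 = 0.006215.
Darcy flux q = K · i = 497.0 × 0.006215 = 3.089 m/day.
Seepage velocity v = q / n_e = 3.089 / 0.21 = 14.71 m/day.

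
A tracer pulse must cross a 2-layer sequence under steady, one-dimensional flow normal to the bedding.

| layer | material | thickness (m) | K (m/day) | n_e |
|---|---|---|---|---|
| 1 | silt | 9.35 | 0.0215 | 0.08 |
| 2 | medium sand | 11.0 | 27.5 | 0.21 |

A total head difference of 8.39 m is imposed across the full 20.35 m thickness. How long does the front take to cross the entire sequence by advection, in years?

With flow normal to the layers, continuity requires the same specific discharge q through every layer.
Σ(b_i/K_i) = 9.35/0.0215 + 11.0/27.5 = 435.3 d.
q = Δh / Σ(b_i/K_i) = 8.39 / 435.3 = 0.01927 m/day.
In each layer the seepage velocity is v_i = q/n_i, so the layer transit time is t_i = b_i·n_i / q:
  layer 1 (silt): t_1 = 9.35 × 0.08 / 0.01927 = 38.81 d
  layer 2 (medium sand): t_2 = 11.0 × 0.21 / 0.01927 = 119.8 d
Total t = Σ t_i = 158.7 days = 0.4344 years.

0.434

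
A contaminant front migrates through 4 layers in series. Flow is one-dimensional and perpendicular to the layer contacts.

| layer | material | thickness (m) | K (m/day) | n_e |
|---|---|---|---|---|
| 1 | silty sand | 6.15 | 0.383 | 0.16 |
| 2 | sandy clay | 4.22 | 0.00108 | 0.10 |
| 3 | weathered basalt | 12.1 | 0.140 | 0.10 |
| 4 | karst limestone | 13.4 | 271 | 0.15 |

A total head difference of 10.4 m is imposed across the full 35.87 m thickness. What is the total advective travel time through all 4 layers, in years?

4.88

With flow normal to the layers, continuity requires the same specific discharge q through every layer.
Σ(b_i/K_i) = 6.15/0.383 + 4.22/0.00108 + 12.1/0.140 + 13.4/271 = 4010 d.
q = Δh / Σ(b_i/K_i) = 10.4 / 4010 = 0.002594 m/day.
In each layer the seepage velocity is v_i = q/n_i, so the layer transit time is t_i = b_i·n_i / q:
  layer 1 (silty sand): t_1 = 6.15 × 0.16 / 0.002594 = 379.4 d
  layer 2 (sandy clay): t_2 = 4.22 × 0.10 / 0.002594 = 162.7 d
  layer 3 (weathered basalt): t_3 = 12.1 × 0.10 / 0.002594 = 466.5 d
  layer 4 (karst limestone): t_4 = 13.4 × 0.15 / 0.002594 = 775.0 d
Total t = Σ t_i = 1784 days = 4.883 years.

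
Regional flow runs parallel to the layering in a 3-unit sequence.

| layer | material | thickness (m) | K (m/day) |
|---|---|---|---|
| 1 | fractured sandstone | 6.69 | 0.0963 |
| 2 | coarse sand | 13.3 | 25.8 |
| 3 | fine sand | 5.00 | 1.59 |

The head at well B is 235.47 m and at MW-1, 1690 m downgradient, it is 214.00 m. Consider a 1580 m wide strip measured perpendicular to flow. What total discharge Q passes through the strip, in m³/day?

7060

Flow is parallel to layering, so each bed carries its own Darcy discharge and the transmissivities add.
Σ(K_i·b_i) = 0.0963×6.69 + 25.8×13.3 + 1.59×5.00 = 351.7 m²/day.
Hydraulic gradient i = (235.47 − 214.00) / 1690 = 21.47 / 1690 = 0.01270.
Q = Σ(K_i·b_i) · W · i = 351.7 × 1580 × 0.01270 = 7060 m³/day.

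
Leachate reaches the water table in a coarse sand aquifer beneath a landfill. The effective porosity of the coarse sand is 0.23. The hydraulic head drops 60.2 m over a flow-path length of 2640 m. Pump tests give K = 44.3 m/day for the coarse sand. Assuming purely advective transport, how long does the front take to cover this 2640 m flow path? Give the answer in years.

Hydraulic gradient i = Δh / L = 60.2 / 2640 = 0.02280.
Darcy flux q = K · i = 44.30 × 0.02280 = 1.010 m/day.
Seepage velocity v = q / n_e = 1.010 / 0.23 = 4.392 m/day.
Travel time t = L / v = 2640 / 4.392 = 601.1 days = 1.646 years.

1.65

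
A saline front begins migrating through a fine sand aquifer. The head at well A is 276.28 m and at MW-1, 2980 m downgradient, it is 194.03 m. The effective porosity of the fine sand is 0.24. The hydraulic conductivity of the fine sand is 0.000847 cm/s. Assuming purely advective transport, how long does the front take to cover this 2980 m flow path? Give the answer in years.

96.9

Convert K: 0.000847 cm/s × 864 = 0.7318 m/day.
Hydraulic gradient i = (276.28 − 194.03) / 2980 = 82.25 / 2980 = 0.02760.
Darcy flux q = K · i = 0.7318 × 0.02760 = 0.02020 m/day.
Seepage velocity v = q / n_e = 0.02020 / 0.24 = 0.08416 m/day.
Travel time t = L / v = 2980 / 0.08416 = 35409 days = 96.94 years.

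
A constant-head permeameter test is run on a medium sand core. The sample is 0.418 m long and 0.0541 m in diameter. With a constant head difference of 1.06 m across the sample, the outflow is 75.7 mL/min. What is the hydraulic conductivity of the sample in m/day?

Cross-sectional area A = π·(d/2)² = π × (0.0541/2)² = 0.002299 m².
Convert discharge: 75.7 mL/min = 1.262e-06 m³/s.
Darcy's law rearranged: K = Q·L / (A·Δh) = 1.262e-06 × 0.418 / (0.002299 × 1.06) = 0.0002164 m/s = 18.70 m/day.

18.7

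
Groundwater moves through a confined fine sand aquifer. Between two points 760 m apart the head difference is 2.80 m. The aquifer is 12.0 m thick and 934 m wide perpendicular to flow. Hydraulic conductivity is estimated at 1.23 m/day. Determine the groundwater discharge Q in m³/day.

50.8

Cross-sectional area A = 934 × 12.0 = 11208 m².
Hydraulic gradient i = Δh / L = 2.80 / 760 = 0.003684.
Darcy's law: Q = K · A · i = 1.230 × 11208 × 0.003684 = 50.79 m³/day.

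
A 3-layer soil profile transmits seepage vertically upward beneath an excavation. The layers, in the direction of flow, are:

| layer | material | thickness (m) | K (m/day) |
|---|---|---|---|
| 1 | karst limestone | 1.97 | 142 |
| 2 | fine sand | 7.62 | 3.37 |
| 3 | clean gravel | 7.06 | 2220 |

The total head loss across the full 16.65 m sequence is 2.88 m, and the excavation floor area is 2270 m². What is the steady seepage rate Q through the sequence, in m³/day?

2870

Flow is perpendicular to layering, so the layers act in series and the equivalent K is the thickness-weighted harmonic mean.
Total thickness L = 1.97 + 7.62 + 7.06 = 16.65 m.
Σ(b_i/K_i) = 1.97/142 + 7.62/3.37 + 7.06/2220 = 2.278 d.
K_eq = L / Σ(b_i/K_i) = 16.65 / 2.278 = 7.308 m/day.
Q = K_eq · A · (Δh/L) = 7.308 × 2270 × (2.88/16.65) = 2870 m³/day.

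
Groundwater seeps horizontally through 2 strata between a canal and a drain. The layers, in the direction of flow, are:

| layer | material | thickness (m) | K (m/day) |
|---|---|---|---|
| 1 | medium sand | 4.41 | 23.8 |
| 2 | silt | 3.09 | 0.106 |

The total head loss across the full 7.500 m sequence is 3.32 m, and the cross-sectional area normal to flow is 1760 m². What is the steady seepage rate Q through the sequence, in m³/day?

Flow is perpendicular to layering, so the layers act in series and the equivalent K is the thickness-weighted harmonic mean.
Total thickness L = 4.41 + 3.09 = 7.500 m.
Σ(b_i/K_i) = 4.41/23.8 + 3.09/0.106 = 29.34 d.
K_eq = L / Σ(b_i/K_i) = 7.500 / 29.34 = 0.2557 m/day.
Q = K_eq · A · (Δh/L) = 0.2557 × 1760 × (3.32/7.500) = 199.2 m³/day.

199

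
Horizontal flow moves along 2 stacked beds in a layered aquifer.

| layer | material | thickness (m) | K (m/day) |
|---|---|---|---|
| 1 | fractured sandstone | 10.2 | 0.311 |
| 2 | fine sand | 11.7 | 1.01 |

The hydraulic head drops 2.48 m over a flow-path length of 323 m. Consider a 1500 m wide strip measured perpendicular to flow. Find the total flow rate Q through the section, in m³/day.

173

Flow is parallel to layering, so each bed carries its own Darcy discharge and the transmissivities add.
Σ(K_i·b_i) = 0.311×10.2 + 1.01×11.7 = 14.99 m²/day.
Hydraulic gradient i = Δh / L = 2.48 / 323 = 0.007678.
Q = Σ(K_i·b_i) · W · i = 14.99 × 1500 × 0.007678 = 172.6 m³/day.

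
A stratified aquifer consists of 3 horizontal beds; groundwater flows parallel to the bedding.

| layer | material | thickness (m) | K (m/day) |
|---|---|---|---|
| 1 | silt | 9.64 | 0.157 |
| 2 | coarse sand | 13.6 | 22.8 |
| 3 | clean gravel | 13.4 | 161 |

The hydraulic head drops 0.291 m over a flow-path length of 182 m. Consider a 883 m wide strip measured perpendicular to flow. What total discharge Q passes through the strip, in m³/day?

Flow is parallel to layering, so each bed carries its own Darcy discharge and the transmissivities add.
Σ(K_i·b_i) = 0.157×9.64 + 22.8×13.6 + 161×13.4 = 2469 m²/day.
Hydraulic gradient i = Δh / L = 0.291 / 182 = 0.001599.
Q = Σ(K_i·b_i) · W · i = 2469 × 883 × 0.001599 = 3486 m³/day.

3490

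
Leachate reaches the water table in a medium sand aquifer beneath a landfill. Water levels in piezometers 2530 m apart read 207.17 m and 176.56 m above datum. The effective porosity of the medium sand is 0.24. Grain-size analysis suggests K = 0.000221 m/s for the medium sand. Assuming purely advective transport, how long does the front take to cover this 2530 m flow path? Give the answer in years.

Convert K: 0.000221 m/s × 86400 = 19.09 m/day.
Hydraulic gradient i = (207.17 − 176.56) / 2530 = 30.61 / 2530 = 0.01210.
Darcy flux q = K · i = 19.09 × 0.01210 = 0.2310 m/day.
Seepage velocity v = q / n_e = 0.2310 / 0.24 = 0.9626 m/day.
Travel time t = L / v = 2530 / 0.9626 = 2628 days = 7.196 years.

7.20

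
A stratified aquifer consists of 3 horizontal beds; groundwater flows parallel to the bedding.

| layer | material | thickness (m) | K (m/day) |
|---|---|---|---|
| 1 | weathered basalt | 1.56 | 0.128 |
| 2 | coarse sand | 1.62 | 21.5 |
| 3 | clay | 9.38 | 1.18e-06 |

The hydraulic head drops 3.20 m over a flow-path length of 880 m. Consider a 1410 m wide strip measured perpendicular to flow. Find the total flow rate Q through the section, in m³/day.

Flow is parallel to layering, so each bed carries its own Darcy discharge and the transmissivities add.
Σ(K_i·b_i) = 0.128×1.56 + 21.5×1.62 + 1.18e-06×9.38 = 35.03 m²/day.
Hydraulic gradient i = Δh / L = 3.20 / 880 = 0.003636.
Q = Σ(K_i·b_i) · W · i = 35.03 × 1410 × 0.003636 = 179.6 m³/day.

180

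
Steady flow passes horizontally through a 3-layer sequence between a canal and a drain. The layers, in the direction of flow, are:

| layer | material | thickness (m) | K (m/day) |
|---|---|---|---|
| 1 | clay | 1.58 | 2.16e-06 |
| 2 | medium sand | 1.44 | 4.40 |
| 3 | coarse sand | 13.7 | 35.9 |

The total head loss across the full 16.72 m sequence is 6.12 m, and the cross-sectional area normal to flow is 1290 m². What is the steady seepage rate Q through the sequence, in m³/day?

Flow is perpendicular to layering, so the layers act in series and the equivalent K is the thickness-weighted harmonic mean.
Total thickness L = 1.58 + 1.44 + 13.7 = 16.72 m.
Σ(b_i/K_i) = 1.58/2.16e-06 + 1.44/4.40 + 13.7/35.9 = 7.315e+05 d.
K_eq = L / Σ(b_i/K_i) = 16.72 / 7.315e+05 = 2.286e-05 m/day.
Q = K_eq · A · (Δh/L) = 2.286e-05 × 1290 × (6.12/16.72) = 0.01079 m³/day.

0.0108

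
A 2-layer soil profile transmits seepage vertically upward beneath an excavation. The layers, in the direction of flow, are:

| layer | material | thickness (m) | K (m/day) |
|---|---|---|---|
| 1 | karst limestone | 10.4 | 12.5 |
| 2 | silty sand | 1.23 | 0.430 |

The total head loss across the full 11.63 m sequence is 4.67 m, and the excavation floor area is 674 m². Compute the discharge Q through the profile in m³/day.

Flow is perpendicular to layering, so the layers act in series and the equivalent K is the thickness-weighted harmonic mean.
Total thickness L = 10.4 + 1.23 = 11.63 m.
Σ(b_i/K_i) = 10.4/12.5 + 1.23/0.430 = 3.692 d.
K_eq = L / Σ(b_i/K_i) = 11.63 / 3.692 = 3.150 m/day.
Q = K_eq · A · (Δh/L) = 3.150 × 674 × (4.67/11.63) = 852.4 m³/day.

852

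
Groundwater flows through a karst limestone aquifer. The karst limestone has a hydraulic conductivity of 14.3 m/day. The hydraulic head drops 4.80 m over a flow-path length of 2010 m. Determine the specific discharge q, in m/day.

Hydraulic gradient i = Δh / L = 4.80 / 2010 = 0.002388.
Specific discharge q = K · i = 14.30 × 0.002388 = 0.03415 m/day.

0.0341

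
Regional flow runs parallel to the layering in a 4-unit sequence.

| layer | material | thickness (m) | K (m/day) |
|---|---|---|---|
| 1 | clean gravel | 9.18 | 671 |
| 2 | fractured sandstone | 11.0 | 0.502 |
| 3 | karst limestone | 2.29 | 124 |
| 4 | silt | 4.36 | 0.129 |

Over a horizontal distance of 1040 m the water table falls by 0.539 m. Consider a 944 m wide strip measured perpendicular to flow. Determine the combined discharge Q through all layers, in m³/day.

3160

Flow is parallel to layering, so each bed carries its own Darcy discharge and the transmissivities add.
Σ(K_i·b_i) = 671×9.18 + 0.502×11.0 + 124×2.29 + 0.129×4.36 = 6450 m²/day.
Hydraulic gradient i = Δh / L = 0.539 / 1040 = 0.0005183.
Q = Σ(K_i·b_i) · W · i = 6450 × 944 × 0.0005183 = 3156 m³/day.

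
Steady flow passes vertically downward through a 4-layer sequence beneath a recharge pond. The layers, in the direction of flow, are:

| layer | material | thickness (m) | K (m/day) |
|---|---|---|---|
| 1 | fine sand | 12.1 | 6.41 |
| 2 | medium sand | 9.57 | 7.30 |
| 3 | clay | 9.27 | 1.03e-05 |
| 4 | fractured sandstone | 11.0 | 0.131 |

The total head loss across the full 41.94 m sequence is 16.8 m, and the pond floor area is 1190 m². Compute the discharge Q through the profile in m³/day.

Flow is perpendicular to layering, so the layers act in series and the equivalent K is the thickness-weighted harmonic mean.
Total thickness L = 12.1 + 9.57 + 9.27 + 11.0 = 41.94 m.
Σ(b_i/K_i) = 12.1/6.41 + 9.57/7.30 + 9.27/1.03e-05 + 11.0/0.131 = 9.001e+05 d.
K_eq = L / Σ(b_i/K_i) = 41.94 / 9.001e+05 = 4.660e-05 m/day.
Q = K_eq · A · (Δh/L) = 4.660e-05 × 1190 × (16.8/41.94) = 0.02221 m³/day.

0.0222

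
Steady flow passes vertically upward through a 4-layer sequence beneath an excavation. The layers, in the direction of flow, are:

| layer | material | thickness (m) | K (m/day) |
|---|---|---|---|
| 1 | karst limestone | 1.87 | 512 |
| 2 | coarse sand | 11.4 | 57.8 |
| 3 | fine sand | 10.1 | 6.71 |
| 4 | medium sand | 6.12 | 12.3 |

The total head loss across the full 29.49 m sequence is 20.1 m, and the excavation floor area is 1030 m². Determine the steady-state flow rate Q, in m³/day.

Flow is perpendicular to layering, so the layers act in series and the equivalent K is the thickness-weighted harmonic mean.
Total thickness L = 1.87 + 11.4 + 10.1 + 6.12 = 29.49 m.
Σ(b_i/K_i) = 1.87/512 + 11.4/57.8 + 10.1/6.71 + 6.12/12.3 = 2.204 d.
K_eq = L / Σ(b_i/K_i) = 29.49 / 2.204 = 13.38 m/day.
Q = K_eq · A · (Δh/L) = 13.38 × 1030 × (20.1/29.49) = 9395 m³/day.

9390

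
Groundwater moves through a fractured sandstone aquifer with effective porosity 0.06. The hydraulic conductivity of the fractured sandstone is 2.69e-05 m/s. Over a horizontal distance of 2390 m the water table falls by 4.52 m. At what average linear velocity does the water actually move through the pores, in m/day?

0.0733

Convert K: 2.69e-05 m/s × 86400 = 2.324 m/day.
Hydraulic gradient i = Δh / L = 4.52 / 2390 = 0.001891.
Darcy flux q = K · i = 2.324 × 0.001891 = 0.004395 m/day.
Seepage velocity v = q / n_e = 0.004395 / 0.06 = 0.07326 m/day.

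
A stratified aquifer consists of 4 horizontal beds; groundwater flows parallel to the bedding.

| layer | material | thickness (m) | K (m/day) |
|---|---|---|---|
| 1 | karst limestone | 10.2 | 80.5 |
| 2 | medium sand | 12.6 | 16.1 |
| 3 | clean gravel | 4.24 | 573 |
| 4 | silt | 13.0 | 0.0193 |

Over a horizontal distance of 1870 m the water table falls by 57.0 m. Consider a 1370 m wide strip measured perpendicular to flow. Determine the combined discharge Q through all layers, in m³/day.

Flow is parallel to layering, so each bed carries its own Darcy discharge and the transmissivities add.
Σ(K_i·b_i) = 80.5×10.2 + 16.1×12.6 + 573×4.24 + 0.0193×13.0 = 3454 m²/day.
Hydraulic gradient i = Δh / L = 57.0 / 1870 = 0.03048.
Q = Σ(K_i·b_i) · W · i = 3454 × 1370 × 0.03048 = 1.442e+05 m³/day.

144000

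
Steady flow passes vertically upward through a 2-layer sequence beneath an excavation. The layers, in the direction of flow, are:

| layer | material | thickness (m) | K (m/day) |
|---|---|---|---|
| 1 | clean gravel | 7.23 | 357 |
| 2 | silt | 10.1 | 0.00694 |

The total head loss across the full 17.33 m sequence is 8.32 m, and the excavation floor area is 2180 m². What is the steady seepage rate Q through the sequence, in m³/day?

12.5

Flow is perpendicular to layering, so the layers act in series and the equivalent K is the thickness-weighted harmonic mean.
Total thickness L = 7.23 + 10.1 = 17.33 m.
Σ(b_i/K_i) = 7.23/357 + 10.1/0.00694 = 1455 d.
K_eq = L / Σ(b_i/K_i) = 17.33 / 1455 = 0.01191 m/day.
Q = K_eq · A · (Δh/L) = 0.01191 × 2180 × (8.32/17.33) = 12.46 m³/day.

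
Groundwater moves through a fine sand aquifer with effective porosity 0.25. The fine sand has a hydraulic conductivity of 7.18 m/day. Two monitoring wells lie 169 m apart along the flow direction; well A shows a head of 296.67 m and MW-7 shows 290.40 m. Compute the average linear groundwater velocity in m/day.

Hydraulic gradient i = (296.67 − 290.40) / 169 = 6.27 / 169 = 0.03710.
Darcy flux q = K · i = 7.180 × 0.03710 = 0.2664 m/day.
Seepage velocity v = q / n_e = 0.2664 / 0.25 = 1.066 m/day.

1.07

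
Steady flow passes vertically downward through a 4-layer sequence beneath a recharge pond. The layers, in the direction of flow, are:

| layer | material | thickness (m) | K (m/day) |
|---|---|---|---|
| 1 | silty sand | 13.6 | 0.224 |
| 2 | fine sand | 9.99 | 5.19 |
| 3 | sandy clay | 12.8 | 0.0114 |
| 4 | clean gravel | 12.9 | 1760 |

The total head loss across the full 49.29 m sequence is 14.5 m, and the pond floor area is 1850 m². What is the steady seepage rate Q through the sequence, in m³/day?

22.6

Flow is perpendicular to layering, so the layers act in series and the equivalent K is the thickness-weighted harmonic mean.
Total thickness L = 13.6 + 9.99 + 12.8 + 12.9 = 49.29 m.
Σ(b_i/K_i) = 13.6/0.224 + 9.99/5.19 + 12.8/0.0114 + 12.9/1760 = 1185 d.
K_eq = L / Σ(b_i/K_i) = 49.29 / 1185 = 0.04158 m/day.
Q = K_eq · A · (Δh/L) = 0.04158 × 1850 × (14.5/49.29) = 22.63 m³/day.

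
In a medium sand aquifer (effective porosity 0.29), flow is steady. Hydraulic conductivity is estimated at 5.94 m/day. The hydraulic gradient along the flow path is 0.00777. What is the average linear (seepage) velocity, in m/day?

0.159

Hydraulic gradient i = 0.00777.
Darcy flux q = K · i = 5.940 × 0.007770 = 0.04615 m/day.
Seepage velocity v = q / n_e = 0.04615 / 0.29 = 0.1592 m/day.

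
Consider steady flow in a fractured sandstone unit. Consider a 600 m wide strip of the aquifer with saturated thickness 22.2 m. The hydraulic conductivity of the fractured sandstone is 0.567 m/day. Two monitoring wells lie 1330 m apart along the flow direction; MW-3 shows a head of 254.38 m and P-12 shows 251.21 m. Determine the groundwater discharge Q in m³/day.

18.0

Cross-sectional area A = 600 × 22.2 = 13320 m².
Hydraulic gradient i = (254.38 − 251.21) / 1330 = 3.17 / 1330 = 0.002383.
Darcy's law: Q = K · A · i = 0.5670 × 13320 × 0.002383 = 18.00 m³/day.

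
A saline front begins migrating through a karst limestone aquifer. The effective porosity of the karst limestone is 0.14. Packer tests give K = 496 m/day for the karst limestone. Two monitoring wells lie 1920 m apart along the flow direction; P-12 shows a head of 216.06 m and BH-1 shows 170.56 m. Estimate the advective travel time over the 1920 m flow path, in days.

22.9

Hydraulic gradient i = (216.06 − 170.56) / 1920 = 45.5 / 1920 = 0.02370.
Darcy flux q = K · i = 496.0 × 0.02370 = 11.75 m/day.
Seepage velocity v = q / n_e = 11.75 / 0.14 = 83.96 m/day.
Travel time t = L / v = 1920 / 83.96 = 22.87 days.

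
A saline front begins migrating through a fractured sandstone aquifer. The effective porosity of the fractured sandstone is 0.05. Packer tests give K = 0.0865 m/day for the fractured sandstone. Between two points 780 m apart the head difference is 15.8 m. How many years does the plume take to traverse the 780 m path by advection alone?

Hydraulic gradient i = Δh / L = 15.8 / 780 = 0.02026.
Darcy flux q = K · i = 0.08650 × 0.02026 = 0.001752 m/day.
Seepage velocity v = q / n_e = 0.001752 / 0.05 = 0.03504 m/day.
Travel time t = L / v = 780 / 0.03504 = 22258 days = 60.94 years.

60.9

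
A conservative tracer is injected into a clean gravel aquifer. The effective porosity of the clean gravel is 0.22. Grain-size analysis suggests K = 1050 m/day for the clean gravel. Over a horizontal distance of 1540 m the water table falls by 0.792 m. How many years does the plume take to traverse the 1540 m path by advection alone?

Hydraulic gradient i = Δh / L = 0.792 / 1540 = 0.0005143.
Darcy flux q = K · i = 1050 × 0.0005143 = 0.5400 m/day.
Seepage velocity v = q / n_e = 0.5400 / 0.22 = 2.455 m/day.
Travel time t = L / v = 1540 / 2.455 = 627.4 days = 1.718 years.

1.72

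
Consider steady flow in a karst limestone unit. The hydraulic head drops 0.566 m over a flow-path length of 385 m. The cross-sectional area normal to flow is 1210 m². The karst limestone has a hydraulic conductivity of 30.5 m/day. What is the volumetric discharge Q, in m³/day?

Hydraulic gradient i = Δh / L = 0.566 / 385 = 0.001470.
Darcy's law: Q = K · A · i = 30.50 × 1210 × 0.001470 = 54.26 m³/day.

54.3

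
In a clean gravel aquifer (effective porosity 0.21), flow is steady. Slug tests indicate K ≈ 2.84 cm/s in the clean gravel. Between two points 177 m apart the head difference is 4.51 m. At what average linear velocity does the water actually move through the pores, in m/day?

Convert K: 2.84 cm/s × 864 = 2454 m/day.
Hydraulic gradient i = Δh / L = 4.51 / 177 = 0.02548.
Darcy flux q = K · i = 2454 × 0.02548 = 62.52 m/day.
Seepage velocity v = q / n_e = 62.52 / 0.21 = 297.7 m/day.

298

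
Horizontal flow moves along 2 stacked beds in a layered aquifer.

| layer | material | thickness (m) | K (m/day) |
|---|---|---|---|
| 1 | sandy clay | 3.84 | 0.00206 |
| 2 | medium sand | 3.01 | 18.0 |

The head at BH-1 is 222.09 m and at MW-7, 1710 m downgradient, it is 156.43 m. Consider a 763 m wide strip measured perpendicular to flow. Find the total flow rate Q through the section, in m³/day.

1590

Flow is parallel to layering, so each bed carries its own Darcy discharge and the transmissivities add.
Σ(K_i·b_i) = 0.00206×3.84 + 18.0×3.01 = 54.19 m²/day.
Hydraulic gradient i = (222.09 − 156.43) / 1710 = 65.66 / 1710 = 0.03840.
Q = Σ(K_i·b_i) · W · i = 54.19 × 763 × 0.03840 = 1588 m³/day.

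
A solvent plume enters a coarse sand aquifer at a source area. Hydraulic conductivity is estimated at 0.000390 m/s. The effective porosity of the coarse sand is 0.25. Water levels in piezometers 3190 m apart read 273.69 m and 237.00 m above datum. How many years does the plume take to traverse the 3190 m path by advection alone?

Convert K: 0.000390 m/s × 86400 = 33.70 m/day.
Hydraulic gradient i = (273.69 − 237.00) / 3190 = 36.69 / 3190 = 0.01150.
Darcy flux q = K · i = 33.70 × 0.01150 = 0.3876 m/day.
Seepage velocity v = q / n_e = 0.3876 / 0.25 = 1.550 m/day.
Travel time t = L / v = 3190 / 1.550 = 2058 days = 5.634 years.

5.63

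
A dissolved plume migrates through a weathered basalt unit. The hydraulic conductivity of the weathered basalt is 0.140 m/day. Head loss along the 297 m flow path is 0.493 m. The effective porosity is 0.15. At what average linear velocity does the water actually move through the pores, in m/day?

0.00155

Hydraulic gradient i = Δh / L = 0.493 / 297 = 0.001660.
Darcy flux q = K · i = 0.1400 × 0.001660 = 0.0002324 m/day.
Seepage velocity v = q / n_e = 0.0002324 / 0.15 = 0.001549 m/day.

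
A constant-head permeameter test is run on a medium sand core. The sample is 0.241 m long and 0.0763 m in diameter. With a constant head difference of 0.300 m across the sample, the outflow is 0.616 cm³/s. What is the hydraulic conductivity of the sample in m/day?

Cross-sectional area A = π·(d/2)² = π × (0.0763/2)² = 0.004572 m².
Convert discharge: 0.616 cm³/s = 6.160e-07 m³/s.
Darcy's law rearranged: K = Q·L / (A·Δh) = 6.160e-07 × 0.241 / (0.004572 × 0.300) = 0.0001082 m/s = 9.351 m/day.

9.35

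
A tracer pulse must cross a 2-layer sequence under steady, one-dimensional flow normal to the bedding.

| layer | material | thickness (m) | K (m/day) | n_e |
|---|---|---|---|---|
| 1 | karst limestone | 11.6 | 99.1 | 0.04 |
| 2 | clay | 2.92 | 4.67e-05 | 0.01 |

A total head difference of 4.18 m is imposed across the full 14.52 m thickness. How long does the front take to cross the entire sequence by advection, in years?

20.2

With flow normal to the layers, continuity requires the same specific discharge q through every layer.
Σ(b_i/K_i) = 11.6/99.1 + 2.92/4.67e-05 = 62527 d.
q = Δh / Σ(b_i/K_i) = 4.18 / 62527 = 6.685e-05 m/day.
In each layer the seepage velocity is v_i = q/n_i, so the layer transit time is t_i = b_i·n_i / q:
  layer 1 (karst limestone): t_1 = 11.6 × 0.04 / 6.685e-05 = 6941 d
  layer 2 (clay): t_2 = 2.92 × 0.01 / 6.685e-05 = 436.8 d
Total t = Σ t_i = 7378 days = 20.20 years.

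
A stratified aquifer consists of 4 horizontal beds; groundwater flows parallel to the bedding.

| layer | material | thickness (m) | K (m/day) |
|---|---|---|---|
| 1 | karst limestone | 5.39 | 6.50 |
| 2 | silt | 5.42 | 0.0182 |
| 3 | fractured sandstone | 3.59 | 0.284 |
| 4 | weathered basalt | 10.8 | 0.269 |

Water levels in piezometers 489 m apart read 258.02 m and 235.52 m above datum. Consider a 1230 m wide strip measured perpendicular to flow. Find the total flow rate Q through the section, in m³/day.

2210

Flow is parallel to layering, so each bed carries its own Darcy discharge and the transmissivities add.
Σ(K_i·b_i) = 6.50×5.39 + 0.0182×5.42 + 0.284×3.59 + 0.269×10.8 = 39.06 m²/day.
Hydraulic gradient i = (258.02 − 235.52) / 489 = 22.5 / 489 = 0.04601.
Q = Σ(K_i·b_i) · W · i = 39.06 × 1230 × 0.04601 = 2211 m³/day.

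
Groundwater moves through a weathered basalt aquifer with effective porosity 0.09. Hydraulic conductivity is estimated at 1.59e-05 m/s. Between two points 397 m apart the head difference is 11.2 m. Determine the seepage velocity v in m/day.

0.431

Convert K: 1.59e-05 m/s × 86400 = 1.374 m/day.
Hydraulic gradient i = Δh / L = 11.2 / 397 = 0.02821.
Darcy flux q = K · i = 1.374 × 0.02821 = 0.03876 m/day.
Seepage velocity v = q / n_e = 0.03876 / 0.09 = 0.4306 m/day.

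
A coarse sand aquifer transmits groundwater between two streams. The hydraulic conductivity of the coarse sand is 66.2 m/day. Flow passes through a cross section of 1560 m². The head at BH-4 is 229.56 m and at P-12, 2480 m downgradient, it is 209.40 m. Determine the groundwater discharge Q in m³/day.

840

Hydraulic gradient i = (229.56 − 209.40) / 2480 = 20.16 / 2480 = 0.008129.
Darcy's law: Q = K · A · i = 66.20 × 1560 × 0.008129 = 839.5 m³/day.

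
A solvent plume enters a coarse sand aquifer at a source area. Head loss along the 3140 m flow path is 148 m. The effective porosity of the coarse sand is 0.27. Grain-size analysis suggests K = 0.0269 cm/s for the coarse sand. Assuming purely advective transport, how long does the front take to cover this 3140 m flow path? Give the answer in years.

2.12

Convert K: 0.0269 cm/s × 864 = 23.24 m/day.
Hydraulic gradient i = Δh / L = 148 / 3140 = 0.04713.
Darcy flux q = K · i = 23.24 × 0.04713 = 1.095 m/day.
Seepage velocity v = q / n_e = 1.095 / 0.27 = 4.057 m/day.
Travel time t = L / v = 3140 / 4.057 = 773.9 days = 2.119 years.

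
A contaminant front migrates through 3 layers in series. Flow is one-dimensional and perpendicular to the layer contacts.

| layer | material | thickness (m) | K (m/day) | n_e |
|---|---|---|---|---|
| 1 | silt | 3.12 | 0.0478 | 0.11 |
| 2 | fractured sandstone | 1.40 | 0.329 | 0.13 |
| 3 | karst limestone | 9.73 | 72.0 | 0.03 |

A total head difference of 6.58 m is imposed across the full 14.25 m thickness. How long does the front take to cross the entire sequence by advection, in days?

With flow normal to the layers, continuity requires the same specific discharge q through every layer.
Σ(b_i/K_i) = 3.12/0.0478 + 1.40/0.329 + 9.73/72.0 = 69.66 d.
q = Δh / Σ(b_i/K_i) = 6.58 / 69.66 = 0.09446 m/day.
In each layer the seepage velocity is v_i = q/n_i, so the layer transit time is t_i = b_i·n_i / q:
  layer 1 (silt): t_1 = 3.12 × 0.11 / 0.09446 = 3.633 d
  layer 2 (fractured sandstone): t_2 = 1.40 × 0.13 / 0.09446 = 1.927 d
  layer 3 (karst limestone): t_3 = 9.73 × 0.03 / 0.09446 = 3.090 d
Total t = Σ t_i = 8.651 days.

8.65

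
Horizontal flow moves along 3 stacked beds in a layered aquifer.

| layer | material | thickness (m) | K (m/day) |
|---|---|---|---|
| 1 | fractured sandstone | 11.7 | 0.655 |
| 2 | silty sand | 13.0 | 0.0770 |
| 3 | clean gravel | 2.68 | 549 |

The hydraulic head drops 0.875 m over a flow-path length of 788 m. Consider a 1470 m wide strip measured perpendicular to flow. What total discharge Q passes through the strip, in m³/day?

2420

Flow is parallel to layering, so each bed carries its own Darcy discharge and the transmissivities add.
Σ(K_i·b_i) = 0.655×11.7 + 0.0770×13.0 + 549×2.68 = 1480 m²/day.
Hydraulic gradient i = Δh / L = 0.875 / 788 = 0.001110.
Q = Σ(K_i·b_i) · W · i = 1480 × 1470 × 0.001110 = 2416 m³/day.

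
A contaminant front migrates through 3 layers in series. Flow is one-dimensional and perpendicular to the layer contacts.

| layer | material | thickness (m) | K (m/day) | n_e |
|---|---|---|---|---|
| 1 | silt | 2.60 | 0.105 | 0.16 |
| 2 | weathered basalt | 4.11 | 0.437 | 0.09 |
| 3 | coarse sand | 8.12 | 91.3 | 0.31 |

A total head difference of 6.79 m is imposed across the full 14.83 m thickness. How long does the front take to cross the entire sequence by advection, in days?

16.7

With flow normal to the layers, continuity requires the same specific discharge q through every layer.
Σ(b_i/K_i) = 2.60/0.105 + 4.11/0.437 + 8.12/91.3 = 34.26 d.
q = Δh / Σ(b_i/K_i) = 6.79 / 34.26 = 0.1982 m/day.
In each layer the seepage velocity is v_i = q/n_i, so the layer transit time is t_i = b_i·n_i / q:
  layer 1 (silt): t_1 = 2.60 × 0.16 / 0.1982 = 2.099 d
  layer 2 (weathered basalt): t_2 = 4.11 × 0.09 / 0.1982 = 1.866 d
  layer 3 (coarse sand): t_3 = 8.12 × 0.31 / 0.1982 = 12.70 d
Total t = Σ t_i = 16.66 days.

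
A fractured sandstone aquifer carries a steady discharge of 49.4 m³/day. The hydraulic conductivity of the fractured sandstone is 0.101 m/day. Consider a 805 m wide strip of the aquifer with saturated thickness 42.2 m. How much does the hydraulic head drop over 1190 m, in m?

Cross-sectional area A = 805 × 42.2 = 33971 m².
From Q = K·A·i, i = Q / (K·A) = 49.4 / (0.1010 × 33971) = 0.01440.
Head loss Δh = i · L = 0.01440 × 1190 = 17.13 m.

17.1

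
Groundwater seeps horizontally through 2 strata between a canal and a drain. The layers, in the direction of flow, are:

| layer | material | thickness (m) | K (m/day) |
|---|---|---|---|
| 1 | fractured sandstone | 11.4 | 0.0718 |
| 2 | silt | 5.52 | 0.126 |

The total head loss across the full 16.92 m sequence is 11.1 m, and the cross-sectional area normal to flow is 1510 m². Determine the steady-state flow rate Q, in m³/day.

Flow is perpendicular to layering, so the layers act in series and the equivalent K is the thickness-weighted harmonic mean.
Total thickness L = 11.4 + 5.52 = 16.92 m.
Σ(b_i/K_i) = 11.4/0.0718 + 5.52/0.126 = 202.6 d.
K_eq = L / Σ(b_i/K_i) = 16.92 / 202.6 = 0.08352 m/day.
Q = K_eq · A · (Δh/L) = 0.08352 × 1510 × (11.1/16.92) = 82.74 m³/day.

82.7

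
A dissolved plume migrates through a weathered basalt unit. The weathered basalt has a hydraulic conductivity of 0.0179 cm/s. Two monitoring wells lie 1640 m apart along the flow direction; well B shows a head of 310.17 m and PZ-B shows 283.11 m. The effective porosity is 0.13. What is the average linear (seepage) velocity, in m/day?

1.96

Convert K: 0.0179 cm/s × 864 = 15.47 m/day.
Hydraulic gradient i = (310.17 − 283.11) / 1640 = 27.06 / 1640 = 0.01650.
Darcy flux q = K · i = 15.47 × 0.01650 = 0.2552 m/day.
Seepage velocity v = q / n_e = 0.2552 / 0.13 = 1.963 m/day.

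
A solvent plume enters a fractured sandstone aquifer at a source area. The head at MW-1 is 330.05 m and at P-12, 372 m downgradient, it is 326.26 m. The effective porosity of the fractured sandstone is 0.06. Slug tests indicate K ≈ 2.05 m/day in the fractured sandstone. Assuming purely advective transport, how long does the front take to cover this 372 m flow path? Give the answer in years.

Hydraulic gradient i = (330.05 − 326.26) / 372 = 3.79 / 372 = 0.01019.
Darcy flux q = K · i = 2.050 × 0.01019 = 0.02089 m/day.
Seepage velocity v = q / n_e = 0.02089 / 0.06 = 0.3481 m/day.
Travel time t = L / v = 372 / 0.3481 = 1069 days = 2.926 years.

2.93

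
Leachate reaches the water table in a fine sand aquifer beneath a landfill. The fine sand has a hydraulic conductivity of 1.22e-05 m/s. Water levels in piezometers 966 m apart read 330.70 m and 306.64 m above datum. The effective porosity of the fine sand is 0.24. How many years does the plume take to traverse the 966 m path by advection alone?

24.2

Convert K: 1.22e-05 m/s × 86400 = 1.054 m/day.
Hydraulic gradient i = (330.70 − 306.64) / 966 = 24.06 / 966 = 0.02491.
Darcy flux q = K · i = 1.054 × 0.02491 = 0.02625 m/day.
Seepage velocity v = q / n_e = 0.02625 / 0.24 = 0.1094 m/day.
Travel time t = L / v = 966 / 0.1094 = 8831 days = 24.18 years.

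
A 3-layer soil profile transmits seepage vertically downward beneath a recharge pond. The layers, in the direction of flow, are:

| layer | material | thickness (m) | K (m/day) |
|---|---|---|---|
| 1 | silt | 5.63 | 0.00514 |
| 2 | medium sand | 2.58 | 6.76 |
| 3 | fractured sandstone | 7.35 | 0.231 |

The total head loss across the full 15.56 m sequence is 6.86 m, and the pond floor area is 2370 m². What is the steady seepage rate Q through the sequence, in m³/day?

Flow is perpendicular to layering, so the layers act in series and the equivalent K is the thickness-weighted harmonic mean.
Total thickness L = 5.63 + 2.58 + 7.35 = 15.56 m.
Σ(b_i/K_i) = 5.63/0.00514 + 2.58/6.76 + 7.35/0.231 = 1128 d.
K_eq = L / Σ(b_i/K_i) = 15.56 / 1128 = 0.01380 m/day.
Q = K_eq · A · (Δh/L) = 0.01380 × 2370 × (6.86/15.56) = 14.42 m³/day.

14.4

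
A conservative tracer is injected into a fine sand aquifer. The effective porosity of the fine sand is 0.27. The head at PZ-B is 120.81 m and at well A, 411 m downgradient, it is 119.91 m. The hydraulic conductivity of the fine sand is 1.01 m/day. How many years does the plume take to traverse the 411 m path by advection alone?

Hydraulic gradient i = (120.81 − 119.91) / 411 = 0.9 / 411 = 0.002190.
Darcy flux q = K · i = 1.010 × 0.002190 = 0.002212 m/day.
Seepage velocity v = q / n_e = 0.002212 / 0.27 = 0.008191 m/day.
Travel time t = L / v = 411 / 0.008191 = 50175 days = 137.4 years.

137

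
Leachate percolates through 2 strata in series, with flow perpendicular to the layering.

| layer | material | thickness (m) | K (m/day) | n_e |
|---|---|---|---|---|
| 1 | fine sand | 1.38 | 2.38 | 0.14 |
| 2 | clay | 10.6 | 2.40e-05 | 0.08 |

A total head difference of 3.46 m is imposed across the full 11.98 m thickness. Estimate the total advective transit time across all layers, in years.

364

With flow normal to the layers, continuity requires the same specific discharge q through every layer.
Σ(b_i/K_i) = 1.38/2.38 + 10.6/2.40e-05 = 4.417e+05 d.
q = Δh / Σ(b_i/K_i) = 3.46 / 4.417e+05 = 7.834e-06 m/day.
In each layer the seepage velocity is v_i = q/n_i, so the layer transit time is t_i = b_i·n_i / q:
  layer 1 (fine sand): t_1 = 1.38 × 0.14 / 7.834e-06 = 24662 d
  layer 2 (clay): t_2 = 10.6 × 0.08 / 7.834e-06 = 1.082e+05 d
Total t = Σ t_i = 1.329e+05 days = 363.9 years.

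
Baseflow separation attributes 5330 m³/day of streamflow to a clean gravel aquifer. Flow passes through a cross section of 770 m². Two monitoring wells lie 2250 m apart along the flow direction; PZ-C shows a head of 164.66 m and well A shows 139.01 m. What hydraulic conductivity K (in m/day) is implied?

607

Hydraulic gradient i = (164.66 − 139.01) / 2250 = 25.65 / 2250 = 0.01140.
From Q = K·A·i, K = Q / (A·i) = 5330 / (770.0 × 0.01140) = 607.2 m/day.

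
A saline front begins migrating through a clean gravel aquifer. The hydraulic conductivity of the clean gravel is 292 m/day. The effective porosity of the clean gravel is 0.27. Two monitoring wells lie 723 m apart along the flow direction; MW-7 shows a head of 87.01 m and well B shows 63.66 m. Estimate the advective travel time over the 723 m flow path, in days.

20.7

Hydraulic gradient i = (87.01 − 63.66) / 723 = 23.35 / 723 = 0.03230.
Darcy flux q = K · i = 292.0 × 0.03230 = 9.430 m/day.
Seepage velocity v = q / n_e = 9.430 / 0.27 = 34.93 m/day.
Travel time t = L / v = 723 / 34.93 = 20.70 days.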